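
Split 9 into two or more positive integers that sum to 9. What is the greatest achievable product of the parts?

Fill g[k] for k=2..9: at each k try every first piece i and multiply by the better of (k−i) uncut or g[k−i].
g[2] = 1·max(1,0) = 1·1 = 1
g[3] = 1·max(2,1) = 1·2 = 2
g[4] = 2·max(2,1) = 2·2 = 4
g[5] = 2·max(3,2) = 2·3 = 6
g[6] = 3·max(3,2) = 3·3 = 9
g[7] = 2·max(5,6) = 2·6 = 12
g[8] = 2·max(6,9) = 2·9 = 18
g[9] = 3·max(6,9) = 3·9 = 27
One optimal split: 3 + 3 + 3; product 3·3·3 = 27.

27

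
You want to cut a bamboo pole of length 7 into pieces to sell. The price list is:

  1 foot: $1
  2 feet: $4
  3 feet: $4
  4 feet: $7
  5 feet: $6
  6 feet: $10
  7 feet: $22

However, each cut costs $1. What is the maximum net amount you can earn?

Let v[k] be the best obtainable value from length k. For each k, try every first piece i and keep the best of price[i] + v[k−i] minus the 1 cut fee when i<k.
v[1] = 1
v[2] = max(1+1-1, 4+0) = 4
v[3] = max(1+4-1, 4+1-1, 4+0) = 4
v[4] = max(1+4-1, 4+4-1, 4+1-1, 7+0) = 7
v[5] = max(1+7-1, 4+4-1, 4+4-1, 7+1-1, 6+0) = 7
v[6] = max(1+7-1, 4+7-1, 4+4-1, 7+4-1, 6+1-1, 10+0) = 10
v[7] = max(1+10-1, 4+7-1, 4+7-1, …, 10+1-1, 22+0) = 22
Best is to make no cuts and sell whole for $22.

22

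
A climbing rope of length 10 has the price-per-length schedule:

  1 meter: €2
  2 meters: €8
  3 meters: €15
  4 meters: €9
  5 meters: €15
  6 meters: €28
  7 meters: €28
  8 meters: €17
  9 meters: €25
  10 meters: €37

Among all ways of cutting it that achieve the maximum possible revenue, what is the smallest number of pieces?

4

Build r[k] bottom-up: r[k] = max over allowed piece i of (p[i] + r[k−i]).
r[1] = 2
r[2] = 8
r[3] = 15
r[4] = 17  (first piece 1, then r[3]=15)
r[5] = 23  (first piece 2, then r[3]=15)
r[6] = 30  (first piece 3, then r[3]=15)
r[7] = 32  (first piece 1, then r[6]=30)
r[8] = 38  (first piece 2, then r[6]=30)
r[9] = 45  (first piece 3, then r[6]=30)
r[10] = 47  (first piece 1, then r[9]=45)
Maximum revenue is €47.
Now minimize piece count subject to staying optimal: for each k, pieces[k] = 1 + min over i with p[i]+r[k−i]=r[k] of pieces[k−i].
pieces[7] = 3
pieces[8] = 3
pieces[9] = 3
pieces[10] = 4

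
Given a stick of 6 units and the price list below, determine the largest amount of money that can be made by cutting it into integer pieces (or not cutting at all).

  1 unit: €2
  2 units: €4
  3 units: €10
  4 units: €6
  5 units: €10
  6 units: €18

Build r[k] bottom-up: r[k] = max over allowed piece i of (p[i] + r[k−i]).
r[1] = 2
r[2] = 4  (first piece 1, then r[1]=2)
r[3] = 10
r[4] = 12  (first piece 1, then r[3]=10)
r[5] = 14  (first piece 1, then r[4]=12)
r[6] = 20  (first piece 3, then r[3]=10)
One optimal cutting: 3 + 3 → €10 + €10 = €20.

20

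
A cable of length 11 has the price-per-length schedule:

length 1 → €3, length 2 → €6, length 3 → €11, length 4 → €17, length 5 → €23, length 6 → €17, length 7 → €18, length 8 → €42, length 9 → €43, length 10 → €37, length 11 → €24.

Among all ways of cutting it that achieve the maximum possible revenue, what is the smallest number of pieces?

2

Build r[k] bottom-up: r[k] = max over allowed piece i of (p[i] + r[k−i]).
r[1] = 3
r[2] = max(3+3, 6+0) = 6
r[3] = max(3+6, 6+3, 11+0) = 11
r[4] = max(3+11, 6+6, 11+3, 17+0) = 17
r[5] = max(3+17, 6+11, 11+6, 17+3, 23+0) = 23
r[6] = max(3+23, 6+17, 11+11, 17+6, 23+3, 17+0) = 26
r[7] = max(3+26, 6+23, 11+17, …, 17+3, 18+0) = 29
r[8] = max(3+29, 6+26, 11+23, …, 18+3, 42+0) = 42
r[9] = max(3+42, 6+29, 11+26, …, 42+3, 43+0) = 45
r[10] = max(3+45, 6+42, 11+29, …, 43+3, 37+0) = 48
r[11] = max(3+48, 6+45, 11+42, …, 37+3, 24+0) = 53
Maximum revenue is €53.
Now minimize piece count subject to staying optimal: for each k, pieces[k] = 1 + min over i with p[i]+r[k−i]=r[k] of pieces[k−i].
pieces[8] = 1
pieces[9] = 2
pieces[10] = 2
pieces[11] = 2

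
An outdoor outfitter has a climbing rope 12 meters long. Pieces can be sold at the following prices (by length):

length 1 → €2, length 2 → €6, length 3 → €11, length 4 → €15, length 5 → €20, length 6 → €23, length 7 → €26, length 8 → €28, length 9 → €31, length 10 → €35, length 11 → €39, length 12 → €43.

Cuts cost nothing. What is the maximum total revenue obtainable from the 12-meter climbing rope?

46

Build R[k] bottom-up: R[k] = max over allowed piece i of (p[i] + R[k−i]).
R[1] = 2
R[2] = max(2+2, 6+0) = 6
R[3] = max(2+6, 6+2, 11+0) = 11
R[4] = max(2+11, 6+6, 11+2, 15+0) = 15
R[5] = max(2+15, 6+11, 11+6, 15+2, 20+0) = 20
R[6] = max(2+20, 6+15, 11+11, 15+6, 20+2, 23+0) = 23
R[7] = max(2+23, 6+20, 11+15, …, 23+2, 26+0) = 26
R[8] = max(2+26, 6+23, 11+20, …, 26+2, 28+0) = 31
R[9] = max(2+31, 6+26, 11+23, …, 28+2, 31+0) = 35
R[10] = max(2+35, 6+31, 11+26, …, 31+2, 35+0) = 40
R[11] = max(2+40, 6+35, 11+31, …, 35+2, 39+0) = 43
R[12] = max(2+43, 6+40, 11+35, …, 39+2, 43+0) = 46
One optimal cutting: 5 + 5 + 2 → €20 + €20 + €6 = €46.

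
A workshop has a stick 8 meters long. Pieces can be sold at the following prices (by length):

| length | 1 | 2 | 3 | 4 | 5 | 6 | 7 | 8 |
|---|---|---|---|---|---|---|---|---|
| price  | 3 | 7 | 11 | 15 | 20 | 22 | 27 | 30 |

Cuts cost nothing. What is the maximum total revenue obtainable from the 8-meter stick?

31

Let best[k] be the best obtainable value from length k. For each k, try every first piece i and keep the best of price[i] + best[k−i].
best[1] = 3
best[2] = 7
best[3] = 11
best[4] = 15
best[5] = 20
best[6] = 23  (first piece 1, then best[5]=20)
best[7] = 27  (first piece 2, then best[5]=20)
best[8] = 31  (first piece 3, then best[5]=20)
One optimal cutting: 5 + 3 → €20 + €11 = €31.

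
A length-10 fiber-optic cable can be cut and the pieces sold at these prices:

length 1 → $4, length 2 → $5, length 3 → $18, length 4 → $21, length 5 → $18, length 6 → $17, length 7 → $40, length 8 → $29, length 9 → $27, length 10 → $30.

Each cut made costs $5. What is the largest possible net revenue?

Consider every possible first cut. r[k] is the best of p[i]+r[k−i] over all sellable i≤k, charging 5 whenever i<k.
r[1] = 4
r[2] = max(4+4-5, 5+0) = 5
r[3] = max(4+5-5, 5+4-5, 18+0) = 18
r[4] = max(4+18-5, 5+5-5, 18+4-5, 21+0) = 21
r[5] = max(4+21-5, 5+18-5, 18+5-5, 21+4-5, 18+0) = 20
r[6] = max(4+20-5, 5+21-5, 18+18-5, 21+5-5, 18+4-5, 17+0) = 31
r[7] = max(4+31-5, 5+20-5, 18+21-5, …, 17+4-5, 40+0) = 40
r[8] = max(4+40-5, 5+31-5, 18+20-5, …, 40+4-5, 29+0) = 39
r[9] = max(4+39-5, 5+40-5, 18+31-5, …, 29+4-5, 27+0) = 44
r[10] = max(4+44-5, 5+39-5, 18+40-5, …, 27+4-5, 30+0) = 53
One optimal plan: pieces 7 + 3 (1 cut) → $58 − $5 = $53.

53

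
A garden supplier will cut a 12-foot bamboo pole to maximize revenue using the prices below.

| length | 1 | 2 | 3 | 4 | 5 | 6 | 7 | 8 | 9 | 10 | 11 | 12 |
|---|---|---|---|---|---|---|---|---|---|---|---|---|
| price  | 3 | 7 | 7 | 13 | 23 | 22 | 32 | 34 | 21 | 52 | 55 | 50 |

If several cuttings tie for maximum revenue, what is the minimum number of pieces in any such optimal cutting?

2

Build r[k] bottom-up: r[k] = max over allowed piece i of (p[i] + r[k−i]).
r[1] = 3
r[2] = 7
r[3] = 10  (first piece 1, then r[2]=7)
r[4] = 14  (first piece 2, then r[2]=7)
r[5] = 23
r[6] = 26  (first piece 1, then r[5]=23)
r[7] = 32
r[8] = 35  (first piece 1, then r[7]=32)
r[9] = 39  (first piece 2, then r[7]=32)
r[10] = 52
r[11] = 55  (first piece 1, then r[10]=52)
r[12] = 59  (first piece 2, then r[10]=52)
Maximum revenue is $59.
Now minimize piece count subject to staying optimal: for each k, pieces[k] = 1 + min over i with p[i]+r[k−i]=r[k] of pieces[k−i].
pieces[9] = 2
pieces[10] = 1
pieces[11] = 1
pieces[12] = 2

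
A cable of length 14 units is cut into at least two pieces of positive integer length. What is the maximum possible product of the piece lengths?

162

Let g[k] be the best product for length k (with at least one cut). For each first piece i, the rest contributes max(k−i, g[k−i]).
g[2] = 1*max(1,0) = 1*1 = 1
g[3] = 1*max(2,1) = 1*2 = 2
g[4] = 2*max(2,1) = 2*2 = 4
g[5] = 2*max(3,2) = 2*3 = 6
g[6] = 3*max(3,2) = 3*3 = 9
g[7] = 2*max(5,6) = 2*6 = 12
g[8] = 2*max(6,9) = 2*9 = 18
g[9] = 3*max(6,9) = 3*9 = 27
g[10] = 2*max(8,18) = 2*18 = 36
g[11] = 2*max(9,27) = 2*27 = 54
g[12] = 3*max(9,27) = 3*27 = 81
g[13] = 2*max(11,54) = 2*54 = 108
g[14] = 2*max(12,81) = 2*81 = 162
One optimal split: 3 + 3 + 3 + 3 + 2; product 3*3*3*3*2 = 162.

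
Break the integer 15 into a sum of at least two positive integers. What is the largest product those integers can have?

Define g[k] = max over 1≤i<k of i · max(k−i, g[k−i]); the inner max lets the remainder stay uncut if that's better.
g[2] = 1*max(1,0) = 1*1 = 1
g[3] = 1*max(2,1) = 1*2 = 2
g[4] = 2*max(2,1) = 2*2 = 4
g[5] = 2*max(3,2) = 2*3 = 6
g[6] = 3*max(3,2) = 3*3 = 9
g[7] = 2*max(5,6) = 2*6 = 12
g[8] = 2*max(6,9) = 2*9 = 18
g[9] = 3*max(6,9) = 3*9 = 27
g[10] = 2*max(8,18) = 2*18 = 36
g[11] = 2*max(9,27) = 2*27 = 54
g[12] = 3*max(9,27) = 3*27 = 81
g[13] = 2*max(11,54) = 2*54 = 108
g[14] = 2*max(12,81) = 2*81 = 162
g[15] = 3*max(12,81) = 3*81 = 243
One optimal split: 3 + 3 + 3 + 3 + 3; product 3*3*3*3*3 = 243.

243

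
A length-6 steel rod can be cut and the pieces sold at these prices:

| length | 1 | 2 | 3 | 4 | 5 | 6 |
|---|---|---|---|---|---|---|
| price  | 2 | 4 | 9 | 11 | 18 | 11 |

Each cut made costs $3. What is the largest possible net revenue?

17

Consider every possible first cut. r[k] is the best of p[i]+r[k−i] over all sellable i≤k, charging 3 whenever i<k.
r[1] = 2
r[2] = max(2+2-3, 4+0) = 4
r[3] = max(2+4-3, 4+2-3, 9+0) = 9
r[4] = max(2+9-3, 4+4-3, 9+2-3, 11+0) = 11
r[5] = max(2+11-3, 4+9-3, 9+4-3, 11+2-3, 18+0) = 18
r[6] = max(2+18-3, 4+11-3, 9+9-3, 11+4-3, 18+2-3, 11+0) = 17
One optimal plan: pieces 5 + 1 (1 cut) → $20 − $3 = $17.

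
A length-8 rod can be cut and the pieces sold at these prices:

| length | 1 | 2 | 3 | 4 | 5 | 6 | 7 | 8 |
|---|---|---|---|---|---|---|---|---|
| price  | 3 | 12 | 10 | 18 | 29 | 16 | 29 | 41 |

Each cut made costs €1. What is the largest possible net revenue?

45

Let net[k] be the best obtainable value from length k. For each k, try every first piece i and keep the best of price[i] + net[k−i] minus the 1 cut fee when i<k.
net[1] = 3
net[2] = 12
net[3] = 14  (first piece 1, then net[2]=12)
net[4] = 23  (first piece 2, then net[2]=12)
net[5] = 29
net[6] = 34  (first piece 2, then net[4]=23)
net[7] = 40  (first piece 2, then net[5]=29)
net[8] = 45  (first piece 2, then net[6]=34)
One optimal plan: pieces 2 + 2 + 2 + 2 (3 cuts) → €48 − €3 = €45.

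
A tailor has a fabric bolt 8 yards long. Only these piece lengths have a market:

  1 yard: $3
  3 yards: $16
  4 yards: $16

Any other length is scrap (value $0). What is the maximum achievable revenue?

38

Consider every possible first cut. f[k] is the best of p[i]+f[k−i] over all sellable i≤k.
f[1] = 3
f[2] = 6  (first piece 1, then f[1]=3)
f[3] = max(3+6, 16+0) = 16
f[4] = max(3+16, 16+3, 16+0) = 19
f[5] = max(3+19, 16+6, 16+3) = 22
f[6] = max(3+22, 16+16, 16+6) = 32
f[7] = max(3+32, 16+19, 16+16) = 35
f[8] = max(3+35, 16+22, 16+19) = 38
One optimal cutting: 3 + 3 + 1 + 1 → $38.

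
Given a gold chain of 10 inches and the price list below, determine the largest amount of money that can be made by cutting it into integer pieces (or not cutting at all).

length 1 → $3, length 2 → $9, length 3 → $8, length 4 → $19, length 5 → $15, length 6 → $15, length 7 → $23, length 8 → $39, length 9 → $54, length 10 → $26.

Build v[k] bottom-up: v[k] = max over allowed piece i of (p[i] + v[k−i]).
v[1] = 3
v[2] = 9
v[3] = 12  (first piece 1, then v[2]=9)
v[4] = 19
v[5] = 22  (first piece 1, then v[4]=19)
v[6] = 28  (first piece 2, then v[4]=19)
v[7] = 31  (first piece 1, then v[6]=28)
v[8] = 39
v[9] = 54
v[10] = 57  (first piece 1, then v[9]=54)
One optimal cutting: 9 + 1 → $54 + $3 = $57.

57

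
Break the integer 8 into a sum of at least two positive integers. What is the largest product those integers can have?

Let P[k] be the best product for length k (with at least one cut). For each first piece i, the rest contributes max(k−i, P[k−i]).
P[2] = 1*max(1,0) = 1*1 = 1
P[3] = 1*max(2,1) = 1*2 = 2
P[4] = 2*max(2,1) = 2*2 = 4
P[5] = 2*max(3,2) = 2*3 = 6
P[6] = 3*max(3,2) = 3*3 = 9
P[7] = 2*max(5,6) = 2*6 = 12
P[8] = 2*max(6,9) = 2*9 = 18
One optimal split: 3 + 3 + 2; product 3*3*2 = 18.

18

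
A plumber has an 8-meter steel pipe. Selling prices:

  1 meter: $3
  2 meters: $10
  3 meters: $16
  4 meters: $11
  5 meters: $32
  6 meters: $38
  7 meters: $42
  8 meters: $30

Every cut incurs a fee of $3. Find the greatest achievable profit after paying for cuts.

45

Consider every possible first cut. r[k] is the best of p[i]+r[k−i] over all sellable i≤k, charging 3 whenever i<k.
r[1] = 3
r[2] = 10
r[3] = 16
r[4] = 17  (first piece 2, then r[2]=10)
r[5] = 32
r[6] = 38
r[7] = 42
r[8] = 45  (first piece 2, then r[6]=38)
One optimal plan: pieces 6 + 2 (1 cut) → $48 − $3 = $45.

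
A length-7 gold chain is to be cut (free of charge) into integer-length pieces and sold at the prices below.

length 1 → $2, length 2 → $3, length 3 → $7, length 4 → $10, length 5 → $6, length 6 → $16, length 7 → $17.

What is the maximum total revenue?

18

Consider every possible first cut. R[k] is the best of p[i]+R[k−i] over all sellable i≤k.
R[1] = 2
R[2] = max(2+2, 3+0) = 4
R[3] = max(2+4, 3+2, 7+0) = 7
R[4] = max(2+7, 3+4, 7+2, 10+0) = 10
R[5] = max(2+10, 3+7, 7+4, 10+2, 6+0) = 12
R[6] = max(2+12, 3+10, 7+7, 10+4, 6+2, 16+0) = 16
R[7] = max(2+16, 3+12, 7+10, …, 16+2, 17+0) = 18
One optimal cutting: 6 + 1 → $16 + $2 = $18.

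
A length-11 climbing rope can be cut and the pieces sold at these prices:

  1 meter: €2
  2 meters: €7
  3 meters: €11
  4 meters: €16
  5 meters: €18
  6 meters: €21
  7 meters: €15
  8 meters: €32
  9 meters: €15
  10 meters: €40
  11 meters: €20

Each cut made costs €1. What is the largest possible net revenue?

Consider every possible first cut. v[k] is the best of p[i]+v[k−i] over all sellable i≤k, charging 1 whenever i<k.
v[1] = 2
v[2] = max(2+2-1, 7+0) = 7
v[3] = max(2+7-1, 7+2-1, 11+0) = 11
v[4] = max(2+11-1, 7+7-1, 11+2-1, 16+0) = 16
v[5] = max(2+16-1, 7+11-1, 11+7-1, 16+2-1, 18+0) = 18
v[6] = max(2+18-1, 7+16-1, 11+11-1, 16+7-1, 18+2-1, 21+0) = 22
v[7] = max(2+22-1, 7+18-1, 11+16-1, …, 21+2-1, 15+0) = 26
v[8] = max(2+26-1, 7+22-1, 11+18-1, …, 15+2-1, 32+0) = 32
v[9] = max(2+32-1, 7+26-1, 11+22-1, …, 32+2-1, 15+0) = 33
v[10] = max(2+33-1, 7+32-1, 11+26-1, …, 15+2-1, 40+0) = 40
v[11] = max(2+40-1, 7+33-1, 11+32-1, …, 40+2-1, 20+0) = 42
One optimal plan: pieces 8 + 3 (1 cut) → €43 − €1 = €42.

42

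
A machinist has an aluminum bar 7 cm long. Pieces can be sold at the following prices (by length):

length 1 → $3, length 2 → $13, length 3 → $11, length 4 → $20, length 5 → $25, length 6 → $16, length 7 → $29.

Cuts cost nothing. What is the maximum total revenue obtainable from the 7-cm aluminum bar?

Build R[k] bottom-up: R[k] = max over allowed piece i of (p[i] + R[k−i]).
R[1] = 3
R[2] = 13
R[3] = 16  (first piece 1, then R[2]=13)
R[4] = 26  (first piece 2, then R[2]=13)
R[5] = 29  (first piece 1, then R[4]=26)
R[6] = 39  (first piece 2, then R[4]=26)
R[7] = 42  (first piece 1, then R[6]=39)
One optimal cutting: 2 + 2 + 2 + 1 → $13 + $13 + $13 + $3 = $42.

42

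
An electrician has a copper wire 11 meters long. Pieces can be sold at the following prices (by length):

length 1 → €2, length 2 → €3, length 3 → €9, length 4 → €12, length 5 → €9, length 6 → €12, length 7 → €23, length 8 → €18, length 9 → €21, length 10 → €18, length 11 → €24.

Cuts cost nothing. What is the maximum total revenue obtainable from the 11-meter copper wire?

Let r[k] be the best obtainable value from length k. For each k, try every first piece i and keep the best of price[i] + r[k−i].
r[1] = 2
r[2] = 4  (first piece 1, then r[1]=2)
r[3] = 9
r[4] = 12
r[5] = 14  (first piece 1, then r[4]=12)
r[6] = 18  (first piece 3, then r[3]=9)
r[7] = 23
r[8] = 25  (first piece 1, then r[7]=23)
r[9] = 27  (first piece 1, then r[8]=25)
r[10] = 32  (first piece 3, then r[7]=23)
r[11] = 35  (first piece 4, then r[7]=23)
One optimal cutting: 7 + 4 → €23 + €12 = €35.

35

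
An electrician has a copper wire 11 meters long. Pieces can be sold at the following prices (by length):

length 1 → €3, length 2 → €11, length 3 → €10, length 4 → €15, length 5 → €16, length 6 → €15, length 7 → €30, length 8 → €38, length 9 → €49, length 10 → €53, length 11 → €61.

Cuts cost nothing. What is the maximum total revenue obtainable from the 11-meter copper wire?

Consider every possible first cut. R[k] is the best of p[i]+R[k−i] over all sellable i≤k.
R[1] = 3
R[2] = 11
R[3] = 14  (first piece 1, then R[2]=11)
R[4] = 22  (first piece 2, then R[2]=11)
R[5] = 25  (first piece 1, then R[4]=22)
R[6] = 33  (first piece 2, then R[4]=22)
R[7] = 36  (first piece 1, then R[6]=33)
R[8] = 44  (first piece 2, then R[6]=33)
R[9] = 49
R[10] = 55  (first piece 2, then R[8]=44)
R[11] = 61
Best is to sell the whole 11-meter piece uncut for €61.

61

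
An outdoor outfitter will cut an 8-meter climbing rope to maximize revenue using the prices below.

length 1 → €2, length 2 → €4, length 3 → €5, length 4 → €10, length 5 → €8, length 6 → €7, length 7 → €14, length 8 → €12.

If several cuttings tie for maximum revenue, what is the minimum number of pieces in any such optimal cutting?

2

Build r[k] bottom-up: r[k] = max over allowed piece i of (p[i] + r[k−i]).
r[1] = 2
r[2] = max(2+2, 4+0) = 4
r[3] = max(2+4, 4+2, 5+0) = 6
r[4] = max(2+6, 4+4, 5+2, 10+0) = 10
r[5] = max(2+10, 4+6, 5+4, 10+2, 8+0) = 12
r[6] = max(2+12, 4+10, 5+6, 10+4, 8+2, 7+0) = 14
r[7] = max(2+14, 4+12, 5+10, …, 7+2, 14+0) = 16
r[8] = max(2+16, 4+14, 5+12, …, 14+2, 12+0) = 20
Maximum revenue is €20.
Now minimize piece count subject to staying optimal: for each k, pieces[k] = 1 + min over i with p[i]+r[k−i]=r[k] of pieces[k−i].
pieces[5] = 2
pieces[6] = 2
pieces[7] = 3
pieces[8] = 2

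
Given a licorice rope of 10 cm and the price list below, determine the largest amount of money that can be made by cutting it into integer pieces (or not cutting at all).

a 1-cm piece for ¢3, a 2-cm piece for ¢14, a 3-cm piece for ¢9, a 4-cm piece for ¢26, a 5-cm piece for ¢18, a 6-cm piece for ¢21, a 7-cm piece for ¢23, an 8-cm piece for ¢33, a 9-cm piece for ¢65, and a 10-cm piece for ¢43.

Consider every possible first cut. v[k] is the best of p[i]+v[k−i] over all sellable i≤k.
v[1] = 3
v[2] = max(3+3, 14+0) = 14
v[3] = max(3+14, 14+3, 9+0) = 17
v[4] = max(3+17, 14+14, 9+3, 26+0) = 28
v[5] = max(3+28, 14+17, 9+14, 26+3, 18+0) = 31
v[6] = max(3+31, 14+28, 9+17, 26+14, 18+3, 21+0) = 42
v[7] = max(3+42, 14+31, 9+28, …, 21+3, 23+0) = 45
v[8] = max(3+45, 14+42, 9+31, …, 23+3, 33+0) = 56
v[9] = max(3+56, 14+45, 9+42, …, 33+3, 65+0) = 65
v[10] = max(3+65, 14+56, 9+45, …, 65+3, 43+0) = 70
One optimal cutting: 2 + 2 + 2 + 2 + 2 → ¢14 + ¢14 + ¢14 + ¢14 + ¢14 = ¢70.

70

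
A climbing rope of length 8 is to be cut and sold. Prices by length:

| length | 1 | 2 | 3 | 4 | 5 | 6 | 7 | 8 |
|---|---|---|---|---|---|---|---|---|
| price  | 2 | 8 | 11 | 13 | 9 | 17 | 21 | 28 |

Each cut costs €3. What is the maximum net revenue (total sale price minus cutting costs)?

Consider every possible first cut. net[k] is the best of p[i]+net[k−i] over all sellable i≤k, charging 3 whenever i<k.
net[1] = 2
net[2] = max(2+2-3, 8+0) = 8
net[3] = max(2+8-3, 8+2-3, 11+0) = 11
net[4] = max(2+11-3, 8+8-3, 11+2-3, 13+0) = 13
net[5] = max(2+13-3, 8+11-3, 11+8-3, 13+2-3, 9+0) = 16
net[6] = max(2+16-3, 8+13-3, 11+11-3, 13+8-3, 9+2-3, 17+0) = 19
net[7] = max(2+19-3, 8+16-3, 11+13-3, …, 17+2-3, 21+0) = 21
net[8] = max(2+21-3, 8+19-3, 11+16-3, …, 21+2-3, 28+0) = 28
Best is to make no cuts and sell whole for €28.

28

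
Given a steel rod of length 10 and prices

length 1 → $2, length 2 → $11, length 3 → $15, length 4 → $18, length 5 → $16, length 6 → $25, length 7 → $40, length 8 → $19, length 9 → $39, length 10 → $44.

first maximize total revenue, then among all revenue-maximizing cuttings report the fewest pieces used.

Let r[k] be the best obtainable value from length k. For each k, try every first piece i and keep the best of price[i] + r[k−i].
r[1] = 2
r[2] = 11
r[3] = 15
r[4] = 22  (first piece 2, then r[2]=11)
r[5] = 26  (first piece 2, then r[3]=15)
r[6] = 33  (first piece 2, then r[4]=22)
r[7] = 40
r[8] = 44  (first piece 2, then r[6]=33)
r[9] = 51  (first piece 2, then r[7]=40)
r[10] = 55  (first piece 2, then r[8]=44)
Maximum revenue is $55.
Now minimize piece count subject to staying optimal: for each k, pieces[k] = 1 + min over i with p[i]+r[k−i]=r[k] of pieces[k−i].
pieces[7] = 1
pieces[8] = 4
pieces[9] = 2
pieces[10] = 2

2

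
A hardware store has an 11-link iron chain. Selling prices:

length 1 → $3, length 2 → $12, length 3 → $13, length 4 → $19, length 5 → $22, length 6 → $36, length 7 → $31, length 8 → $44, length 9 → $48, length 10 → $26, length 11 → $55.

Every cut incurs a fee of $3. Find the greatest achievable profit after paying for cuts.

Let net[k] be the best obtainable value from length k. For each k, try every first piece i and keep the best of price[i] + net[k−i] minus the 3 cut fee when i<k.
net[1] = 3
net[2] = 12
net[3] = 13
net[4] = 21  (first piece 2, then net[2]=12)
net[5] = 22  (first piece 2, then net[3]=13)
net[6] = 36
net[7] = 36  (first piece 1, then net[6]=36)
net[8] = 45  (first piece 2, then net[6]=36)
net[9] = 48
net[10] = 54  (first piece 2, then net[8]=45)
net[11] = 57  (first piece 2, then net[9]=48)
One optimal plan: pieces 9 + 2 (1 cut) → $60 − $3 = $57.

57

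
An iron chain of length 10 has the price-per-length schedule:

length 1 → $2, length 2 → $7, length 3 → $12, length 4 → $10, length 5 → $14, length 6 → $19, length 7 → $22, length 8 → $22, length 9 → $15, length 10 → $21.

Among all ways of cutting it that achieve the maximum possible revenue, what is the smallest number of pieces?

4

Consider every possible first cut. r[k] is the best of p[i]+r[k−i] over all sellable i≤k.
r[1] = 2
r[2] = 7
r[3] = 12
r[4] = 14  (first piece 1, then r[3]=12)
r[5] = 19  (first piece 2, then r[3]=12)
r[6] = 24  (first piece 3, then r[3]=12)
r[7] = 26  (first piece 1, then r[6]=24)
r[8] = 31  (first piece 2, then r[6]=24)
r[9] = 36  (first piece 3, then r[6]=24)
r[10] = 38  (first piece 1, then r[9]=36)
Maximum revenue is $38.
Now minimize piece count subject to staying optimal: for each k, pieces[k] = 1 + min over i with p[i]+r[k−i]=r[k] of pieces[k−i].
pieces[7] = 3
pieces[8] = 3
pieces[9] = 3
pieces[10] = 4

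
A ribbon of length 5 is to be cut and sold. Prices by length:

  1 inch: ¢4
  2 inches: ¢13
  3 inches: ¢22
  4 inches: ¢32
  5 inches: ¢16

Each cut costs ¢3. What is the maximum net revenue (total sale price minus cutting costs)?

33

Consider every possible first cut. v[k] is the best of p[i]+v[k−i] over all sellable i≤k, charging 3 whenever i<k.
v[1] = 4
v[2] = max(4+4-3, 13+0) = 13
v[3] = max(4+13-3, 13+4-3, 22+0) = 22
v[4] = max(4+22-3, 13+13-3, 22+4-3, 32+0) = 32
v[5] = max(4+32-3, 13+22-3, 22+13-3, 32+4-3, 16+0) = 33
One optimal plan: pieces 4 + 1 (1 cut) → ¢36 − ¢3 = ¢33.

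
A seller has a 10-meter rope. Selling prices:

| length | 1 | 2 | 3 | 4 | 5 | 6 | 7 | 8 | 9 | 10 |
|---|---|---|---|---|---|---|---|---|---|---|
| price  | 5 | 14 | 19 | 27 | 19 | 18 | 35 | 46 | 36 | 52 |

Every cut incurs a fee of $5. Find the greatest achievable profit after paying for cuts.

58

Build v[k] bottom-up: v[k] = max over allowed piece i of (p[i] + v[k−i]) − 5 per cut.
v[1] = 5
v[2] = max(5+5-5, 14+0) = 14
v[3] = max(5+14-5, 14+5-5, 19+0) = 19
v[4] = max(5+19-5, 14+14-5, 19+5-5, 27+0) = 27
v[5] = max(5+27-5, 14+19-5, 19+14-5, 27+5-5, 19+0) = 28
v[6] = max(5+28-5, 14+27-5, 19+19-5, 27+14-5, 19+5-5, 18+0) = 36
v[7] = max(5+36-5, 14+28-5, 19+27-5, …, 18+5-5, 35+0) = 41
v[8] = max(5+41-5, 14+36-5, 19+28-5, …, 35+5-5, 46+0) = 49
v[9] = max(5+49-5, 14+41-5, 19+36-5, …, 46+5-5, 36+0) = 50
v[10] = max(5+50-5, 14+49-5, 19+41-5, …, 36+5-5, 52+0) = 58
One optimal plan: pieces 4 + 4 + 2 (2 cuts) → $68 − $10 = $58.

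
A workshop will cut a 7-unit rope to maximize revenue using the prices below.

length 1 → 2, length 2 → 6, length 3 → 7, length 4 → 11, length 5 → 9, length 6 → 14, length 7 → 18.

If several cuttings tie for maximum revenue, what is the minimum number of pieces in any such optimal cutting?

4

Build r[k] bottom-up: r[k] = max over allowed piece i of (p[i] + r[k−i]).
r[1] = 2
r[2] = 6
r[3] = 8  (first piece 1, then r[2]=6)
r[4] = 12  (first piece 2, then r[2]=6)
r[5] = 14  (first piece 1, then r[4]=12)
r[6] = 18  (first piece 2, then r[4]=12)
r[7] = 20  (first piece 1, then r[6]=18)
Maximum revenue is 20.
Now minimize piece count subject to staying optimal: for each k, pieces[k] = 1 + min over i with p[i]+r[k−i]=r[k] of pieces[k−i].
pieces[4] = 2
pieces[5] = 3
pieces[6] = 3
pieces[7] = 4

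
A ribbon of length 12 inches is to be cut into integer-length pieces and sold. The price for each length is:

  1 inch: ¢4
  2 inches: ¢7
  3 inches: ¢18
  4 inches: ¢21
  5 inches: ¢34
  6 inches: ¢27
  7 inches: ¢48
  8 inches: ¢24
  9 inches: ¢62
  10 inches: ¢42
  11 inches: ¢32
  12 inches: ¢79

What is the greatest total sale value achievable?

Consider every possible first cut. v[k] is the best of p[i]+v[k−i] over all sellable i≤k.
v[1] = 4
v[2] = 8  (first piece 1, then v[1]=4)
v[3] = 18
v[4] = 22  (first piece 1, then v[3]=18)
v[5] = 34
v[6] = 38  (first piece 1, then v[5]=34)
v[7] = 48
v[8] = 52  (first piece 1, then v[7]=48)
v[9] = 62
v[10] = 68  (first piece 5, then v[5]=34)
v[11] = 72  (first piece 1, then v[10]=68)
v[12] = 82  (first piece 5, then v[7]=48)
One optimal cutting: 7 + 5 → ¢48 + ¢34 = ¢82.

82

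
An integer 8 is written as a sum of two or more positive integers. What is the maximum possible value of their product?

18

Define f[k] = max over 1≤i<k of i · max(k−i, f[k−i]); the inner max lets the remainder stay uncut if that's better.
f[2] = 1·max(1,0) = 1·1 = 1
f[3] = 1·max(2,1) = 1·2 = 2
f[4] = 2·max(2,1) = 2·2 = 4
f[5] = 2·max(3,2) = 2·3 = 6
f[6] = 3·max(3,2) = 3·3 = 9
f[7] = 2·max(5,6) = 2·6 = 12
f[8] = 2·max(6,9) = 2·9 = 18
One optimal split: 3 + 3 + 2; product 3·3·2 = 18.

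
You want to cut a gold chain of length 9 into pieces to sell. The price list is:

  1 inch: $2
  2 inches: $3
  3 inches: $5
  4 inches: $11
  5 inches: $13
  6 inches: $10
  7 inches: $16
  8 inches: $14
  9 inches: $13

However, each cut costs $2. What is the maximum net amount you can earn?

Let net[k] be the best obtainable value from length k. For each k, try every first piece i and keep the best of price[i] + net[k−i] minus the 2 cut fee when i<k.
net[1] = 2
net[2] = 3
net[3] = 5
net[4] = 11
net[5] = 13
net[6] = 13  (first piece 1, then net[5]=13)
net[7] = 16
net[8] = 20  (first piece 4, then net[4]=11)
net[9] = 22  (first piece 4, then net[5]=13)
One optimal plan: pieces 5 + 4 (1 cut) → $24 − $2 = $22.

22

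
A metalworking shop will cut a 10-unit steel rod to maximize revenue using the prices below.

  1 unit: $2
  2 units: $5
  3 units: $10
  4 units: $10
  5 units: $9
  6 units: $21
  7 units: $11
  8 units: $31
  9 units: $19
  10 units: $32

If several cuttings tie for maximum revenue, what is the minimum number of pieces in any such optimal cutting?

2

Consider every possible first cut. r[k] is the best of p[i]+r[k−i] over all sellable i≤k.
r[1] = 2
r[2] = max(2+2, 5+0) = 5
r[3] = max(2+5, 5+2, 10+0) = 10
r[4] = max(2+10, 5+5, 10+2, 10+0) = 12
r[5] = max(2+12, 5+10, 10+5, 10+2, 9+0) = 15
r[6] = max(2+15, 5+12, 10+10, 10+5, 9+2, 21+0) = 21
r[7] = max(2+21, 5+15, 10+12, …, 21+2, 11+0) = 23
r[8] = max(2+23, 5+21, 10+15, …, 11+2, 31+0) = 31
r[9] = max(2+31, 5+23, 10+21, …, 31+2, 19+0) = 33
r[10] = max(2+33, 5+31, 10+23, …, 19+2, 32+0) = 36
Maximum revenue is $36.
Now minimize piece count subject to staying optimal: for each k, pieces[k] = 1 + min over i with p[i]+r[k−i]=r[k] of pieces[k−i].
pieces[7] = 2
pieces[8] = 1
pieces[9] = 2
pieces[10] = 2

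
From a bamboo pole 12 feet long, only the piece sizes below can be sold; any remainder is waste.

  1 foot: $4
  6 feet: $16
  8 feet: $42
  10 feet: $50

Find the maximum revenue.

Let f[k] be the best obtainable value from length k. For each k, try every first piece i and keep the best of price[i] + f[k−i].
f[1] = 4
f[2] = 8  (first piece 1, then f[1]=4)
f[3] = 12  (first piece 1, then f[2]=8)
f[4] = 16  (first piece 1, then f[3]=12)
f[5] = 20  (first piece 1, then f[4]=16)
f[6] = 24  (first piece 1, then f[5]=20)
f[7] = 28  (first piece 1, then f[6]=24)
f[8] = 42
f[9] = 46  (first piece 1, then f[8]=42)
f[10] = 50  (first piece 1, then f[9]=46)
f[11] = 54  (first piece 1, then f[10]=50)
f[12] = 58  (first piece 1, then f[11]=54)
One optimal cutting: 8 + 1 + 1 + 1 + 1 → $58.

58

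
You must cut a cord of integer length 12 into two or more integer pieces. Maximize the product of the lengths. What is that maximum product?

Let P[k] be the best product for length k (with at least one cut). For each first piece i, the rest contributes max(k−i, P[k−i]).
P[2] = 1·max(1,0) = 1·1 = 1
P[3] = max(1·2, 2·1) = 2
P[4] = max(1·3, 2·2, 3·1) = 4
P[5] = max(1·4, 2·3, 3·2, 4·1) = 6
P[6] = max(1·6, 2·4, 3·3, 4·2, 5·1) = 9
P[7] = max(1·9, 2·6, 3·4, 4·3, 5·2, 6·1) = 12
P[8] = max(1·12, 2·9, 3·6, …, 6·2, 7·1) = 18
P[9] = max(1·18, 2·12, 3·9, …, 7·2, 8·1) = 27
P[10] = max(1·27, 2·18, 3·12, …, 8·2, 9·1) = 36
P[11] = max(1·36, 2·27, 3·18, …, 9·2, 10·1) = 54
P[12] = max(1·54, 2·36, 3·27, …, 10·2, 11·1) = 81
One optimal split: 3 + 3 + 3 + 3; product 3·3·3·3 = 81.

81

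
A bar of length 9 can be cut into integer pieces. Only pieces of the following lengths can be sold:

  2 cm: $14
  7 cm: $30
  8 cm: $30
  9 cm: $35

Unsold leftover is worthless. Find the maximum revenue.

56

Let f[k] be the best obtainable value from length k. For each k, try every first piece i and keep the best of price[i] + f[k−i].
f[1] = 0
f[2] = 14
f[3] = 14
f[4] = 28  (first piece 2, then f[2]=14)
f[5] = 28
f[6] = 42  (first piece 2, then f[4]=28)
f[7] = 42
f[8] = 56  (first piece 2, then f[6]=42)
f[9] = 56
One optimal cutting: pieces 2 + 2 + 2 + 2 with 1 cm of scrap → $56.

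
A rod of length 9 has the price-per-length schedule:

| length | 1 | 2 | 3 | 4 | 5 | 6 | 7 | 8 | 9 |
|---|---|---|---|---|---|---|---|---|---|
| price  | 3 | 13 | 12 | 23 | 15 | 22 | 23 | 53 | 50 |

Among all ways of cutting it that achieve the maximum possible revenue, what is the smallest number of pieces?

2

Consider every possible first cut. r[k] is the best of p[i]+r[k−i] over all sellable i≤k.
r[1] = 3
r[2] = max(3+3, 13+0) = 13
r[3] = max(3+13, 13+3, 12+0) = 16
r[4] = max(3+16, 13+13, 12+3, 23+0) = 26
r[5] = max(3+26, 13+16, 12+13, 23+3, 15+0) = 29
r[6] = max(3+29, 13+26, 12+16, 23+13, 15+3, 22+0) = 39
r[7] = max(3+39, 13+29, 12+26, …, 22+3, 23+0) = 42
r[8] = max(3+42, 13+39, 12+29, …, 23+3, 53+0) = 53
r[9] = max(3+53, 13+42, 12+39, …, 53+3, 50+0) = 56
Maximum revenue is $56.
Now minimize piece count subject to staying optimal: for each k, pieces[k] = 1 + min over i with p[i]+r[k−i]=r[k] of pieces[k−i].
pieces[6] = 3
pieces[7] = 4
pieces[8] = 1
pieces[9] = 2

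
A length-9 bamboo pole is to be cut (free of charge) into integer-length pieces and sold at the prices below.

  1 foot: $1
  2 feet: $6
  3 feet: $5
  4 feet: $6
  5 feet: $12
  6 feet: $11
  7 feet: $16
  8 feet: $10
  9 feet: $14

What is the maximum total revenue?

Build v[k] bottom-up: v[k] = max over allowed piece i of (p[i] + v[k−i]).
v[1] = 1
v[2] = max(1+1, 6+0) = 6
v[3] = max(1+6, 6+1, 5+0) = 7
v[4] = max(1+7, 6+6, 5+1, 6+0) = 12
v[5] = max(1+12, 6+7, 5+6, 6+1, 12+0) = 13
v[6] = max(1+13, 6+12, 5+7, 6+6, 12+1, 11+0) = 18
v[7] = max(1+18, 6+13, 5+12, …, 11+1, 16+0) = 19
v[8] = max(1+19, 6+18, 5+13, …, 16+1, 10+0) = 24
v[9] = max(1+24, 6+19, 5+18, …, 10+1, 14+0) = 25
One optimal cutting: 2 + 2 + 2 + 2 + 1 → $6 + $6 + $6 + $6 + $1 = $25.

25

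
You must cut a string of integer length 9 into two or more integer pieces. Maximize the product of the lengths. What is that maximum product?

27

Fill P[k] for k=2..9: at each k try every first piece i and multiply by the better of (k−i) uncut or P[k−i].
P[2] = 1*max(1,0) = 1*1 = 1
P[3] = 1*max(2,1) = 1*2 = 2
P[4] = 2*max(2,1) = 2*2 = 4
P[5] = 2*max(3,2) = 2*3 = 6
P[6] = 3*max(3,2) = 3*3 = 9
P[7] = 2*max(5,6) = 2*6 = 12
P[8] = 2*max(6,9) = 2*9 = 18
P[9] = 3*max(6,9) = 3*9 = 27
One optimal split: 3 + 3 + 3; product 3*3*3 = 27.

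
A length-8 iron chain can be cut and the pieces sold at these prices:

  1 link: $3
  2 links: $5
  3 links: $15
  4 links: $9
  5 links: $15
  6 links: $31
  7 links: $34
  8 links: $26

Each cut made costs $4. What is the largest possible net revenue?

Consider every possible first cut. v[k] is the best of p[i]+v[k−i] over all sellable i≤k, charging 4 whenever i<k.
v[1] = 3
v[2] = max(3+3-4, 5+0) = 5
v[3] = max(3+5-4, 5+3-4, 15+0) = 15
v[4] = max(3+15-4, 5+5-4, 15+3-4, 9+0) = 14
v[5] = max(3+14-4, 5+15-4, 15+5-4, 9+3-4, 15+0) = 16
v[6] = max(3+16-4, 5+14-4, 15+15-4, 9+5-4, 15+3-4, 31+0) = 31
v[7] = max(3+31-4, 5+16-4, 15+14-4, …, 31+3-4, 34+0) = 34
v[8] = max(3+34-4, 5+31-4, 15+16-4, …, 34+3-4, 26+0) = 33
One optimal plan: pieces 7 + 1 (1 cut) → $37 − $4 = $33.

33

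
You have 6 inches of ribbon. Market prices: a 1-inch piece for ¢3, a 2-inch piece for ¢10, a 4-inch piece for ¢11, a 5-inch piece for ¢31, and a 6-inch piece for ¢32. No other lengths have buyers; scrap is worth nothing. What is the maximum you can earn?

Let r[k] be the best obtainable value from length k. For each k, try every first piece i and keep the best of price[i] + r[k−i].
r[1] = 3
r[2] = max(3+3, 10+0) = 10
r[3] = max(3+10, 10+3) = 13
r[4] = max(3+13, 10+10, 11+0) = 20
r[5] = max(3+20, 10+13, 11+3, 31+0) = 31
r[6] = max(3+31, 10+20, 11+10, 31+3, 32+0) = 34
One optimal cutting: 5 + 1 → ¢34.

34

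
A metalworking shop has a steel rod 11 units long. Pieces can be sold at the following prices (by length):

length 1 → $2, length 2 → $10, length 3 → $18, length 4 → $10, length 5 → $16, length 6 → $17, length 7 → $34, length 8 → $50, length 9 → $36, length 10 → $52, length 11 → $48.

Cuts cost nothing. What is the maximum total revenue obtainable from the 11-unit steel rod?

Build R[k] bottom-up: R[k] = max over allowed piece i of (p[i] + R[k−i]).
R[1] = 2
R[2] = max(2+2, 10+0) = 10
R[3] = max(2+10, 10+2, 18+0) = 18
R[4] = max(2+18, 10+10, 18+2, 10+0) = 20
R[5] = max(2+20, 10+18, 18+10, 10+2, 16+0) = 28
R[6] = max(2+28, 10+20, 18+18, 10+10, 16+2, 17+0) = 36
R[7] = max(2+36, 10+28, 18+20, …, 17+2, 34+0) = 38
R[8] = max(2+38, 10+36, 18+28, …, 34+2, 50+0) = 50
R[9] = max(2+50, 10+38, 18+36, …, 50+2, 36+0) = 54
R[10] = max(2+54, 10+50, 18+38, …, 36+2, 52+0) = 60
R[11] = max(2+60, 10+54, 18+50, …, 52+2, 48+0) = 68
One optimal cutting: 8 + 3 → $50 + $18 = $68.

68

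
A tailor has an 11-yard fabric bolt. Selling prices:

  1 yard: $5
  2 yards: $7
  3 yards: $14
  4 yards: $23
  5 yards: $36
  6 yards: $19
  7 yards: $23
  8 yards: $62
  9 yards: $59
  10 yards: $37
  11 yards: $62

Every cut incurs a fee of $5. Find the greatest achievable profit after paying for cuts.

Consider every possible first cut. v[k] is the best of p[i]+v[k−i] over all sellable i≤k, charging 5 whenever i<k.
v[1] = 5
v[2] = 7
v[3] = 14
v[4] = 23
v[5] = 36
v[6] = 36  (first piece 1, then v[5]=36)
v[7] = 38  (first piece 2, then v[5]=36)
v[8] = 62
v[9] = 62  (first piece 1, then v[8]=62)
v[10] = 67  (first piece 5, then v[5]=36)
v[11] = 71  (first piece 3, then v[8]=62)
One optimal plan: pieces 8 + 3 (1 cut) → $76 − $5 = $71.

71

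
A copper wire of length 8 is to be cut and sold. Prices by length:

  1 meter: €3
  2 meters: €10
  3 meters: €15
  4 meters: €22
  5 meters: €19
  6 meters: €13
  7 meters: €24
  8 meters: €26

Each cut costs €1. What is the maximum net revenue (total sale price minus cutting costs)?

Let net[k] be the best obtainable value from length k. For each k, try every first piece i and keep the best of price[i] + net[k−i] minus the 1 cut fee when i<k.
net[1] = 3
net[2] = max(3+3-1, 10+0) = 10
net[3] = max(3+10-1, 10+3-1, 15+0) = 15
net[4] = max(3+15-1, 10+10-1, 15+3-1, 22+0) = 22
net[5] = max(3+22-1, 10+15-1, 15+10-1, 22+3-1, 19+0) = 24
net[6] = max(3+24-1, 10+22-1, 15+15-1, 22+10-1, 19+3-1, 13+0) = 31
net[7] = max(3+31-1, 10+24-1, 15+22-1, …, 13+3-1, 24+0) = 36
net[8] = max(3+36-1, 10+31-1, 15+24-1, …, 24+3-1, 26+0) = 43
One optimal plan: pieces 4 + 4 (1 cut) → €44 − €1 = €43.

43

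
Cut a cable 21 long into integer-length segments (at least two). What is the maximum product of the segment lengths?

2187

Let f[k] be the best product for length k (with at least one cut). For each first piece i, the rest contributes max(k−i, f[k−i]).
Small cases: f[2]=1, f[3]=2, f[4]=4, f[5]=6, f[6]=9, f[7]=12, f[8]=18, f[9]=27, f[10]=36, f[11]=54, f[12]=81, f[13]=108, f[14]=162, f[15]=243.
f[16] = max(1×243, 2×162, 3×108, …, 14×2, 15×1) = 324
f[17] = max(1×324, 2×243, 3×162, …, 15×2, 16×1) = 486
f[18] = max(1×486, 2×324, 3×243, …, 16×2, 17×1) = 729
f[19] = max(1×729, 2×486, 3×324, …, 17×2, 18×1) = 972
f[20] = max(1×972, 2×729, 3×486, …, 18×2, 19×1) = 1458
f[21] = max(1×1458, 2×972, 3×729, …, 19×2, 20×1) = 2187
One optimal split: 3 + 3 + 3 + 3 + 3 + 3 + 3; product 3×3×3×3×3×3×3 = 2187.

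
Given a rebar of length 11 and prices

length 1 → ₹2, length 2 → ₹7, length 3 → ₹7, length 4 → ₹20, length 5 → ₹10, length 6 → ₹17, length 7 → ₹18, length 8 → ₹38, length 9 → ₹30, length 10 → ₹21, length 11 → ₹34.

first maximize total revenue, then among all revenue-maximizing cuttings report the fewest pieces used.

Consider every possible first cut. r[k] is the best of p[i]+r[k−i] over all sellable i≤k.
r[1] = 2
r[2] = max(2+2, 7+0) = 7
r[3] = max(2+7, 7+2, 7+0) = 9
r[4] = max(2+9, 7+7, 7+2, 20+0) = 20
r[5] = max(2+20, 7+9, 7+7, 20+2, 10+0) = 22
r[6] = max(2+22, 7+20, 7+9, 20+7, 10+2, 17+0) = 27
r[7] = max(2+27, 7+22, 7+20, …, 17+2, 18+0) = 29
r[8] = max(2+29, 7+27, 7+22, …, 18+2, 38+0) = 40
r[9] = max(2+40, 7+29, 7+27, …, 38+2, 30+0) = 42
r[10] = max(2+42, 7+40, 7+29, …, 30+2, 21+0) = 47
r[11] = max(2+47, 7+42, 7+40, …, 21+2, 34+0) = 49
Maximum revenue is ₹49.
Now minimize piece count subject to staying optimal: for each k, pieces[k] = 1 + min over i with p[i]+r[k−i]=r[k] of pieces[k−i].
pieces[8] = 2
pieces[9] = 3
pieces[10] = 3
pieces[11] = 4

4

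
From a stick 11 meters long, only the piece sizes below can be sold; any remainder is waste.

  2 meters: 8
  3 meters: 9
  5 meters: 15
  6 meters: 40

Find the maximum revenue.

57

Build best[k] bottom-up: best[k] = max over allowed piece i of (p[i] + best[k−i]).
best[1] = 0
best[2] = 8
best[3] = 9
best[4] = 16  (first piece 2, then best[2]=8)
best[5] = 17  (first piece 2, then best[3]=9)
best[6] = 40
best[7] = 40
best[8] = 48  (first piece 2, then best[6]=40)
best[9] = 49  (first piece 3, then best[6]=40)
best[10] = 56  (first piece 2, then best[8]=48)
best[11] = 57  (first piece 2, then best[9]=49)
One optimal cutting: 6 + 3 + 2 → 57.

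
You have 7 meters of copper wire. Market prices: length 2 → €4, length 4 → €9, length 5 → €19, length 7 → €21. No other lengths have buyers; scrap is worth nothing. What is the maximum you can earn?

Let best[k] be the best obtainable value from length k. For each k, try every first piece i and keep the best of price[i] + best[k−i].
best[1] = 0
best[2] = 4
best[3] = 4
best[4] = max(4+4, 9+0) = 9
best[5] = max(4+4, 9+0, 19+0) = 19
best[6] = max(4+9, 9+4, 19+0) = 19
best[7] = max(4+19, 9+4, 19+4, 21+0) = 23
One optimal cutting: 5 + 2 → €23.

23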